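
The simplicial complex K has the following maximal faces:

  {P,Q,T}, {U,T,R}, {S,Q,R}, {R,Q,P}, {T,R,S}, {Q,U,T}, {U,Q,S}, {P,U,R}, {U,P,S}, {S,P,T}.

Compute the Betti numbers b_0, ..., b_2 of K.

b_0 = 1, b_1 = 0, b_2 = 0.

Take the total order P < Q < R < S < T < U on the vertex set. Then K (dimension 2) consists of the simplices:

  0-simplices (6): P, Q, R, S, T, U
  1-simplices (15): PQ, PR, PS, PT, PU, QR, QS, QT, QU, RS, RT, RU, ST, SU, TU
  2-simplices (10): PQR, PQT, PRU, PST, PSU, QRS, QSU, QTU, RST, RTU

giving chain groups C_0 ≅ Z^6, C_1 ≅ Z^15, C_2 ≅ Z^10.

∂_1: C_1 → C_0 is given by ∂[p,q] = [q] − [p]. For instance
  ∂PQ = Q − P.
The 6×15 boundary matrix has rank 5 and Smith normal form diag(1,1,1,1,1).

∂_2: C_2 → C_1 maps a triangle to the signed sum of its edges. For instance
  ∂QTU = TU − QU + QT,
  ∂PQT = QT − PT + PQ.
The 15×10 boundary matrix has rank 10 and Smith normal form diag(1,1,1,1,1,1,1,1,1,2).

From H_k ≅ ker(∂_k) / im(∂_{k+1}) we obtain:

  H_0: rank C_0 − rank ∂_1 = 6 − 5 = 1, and the invariant factors of ∂_1 are all 1, so H_0 = Z.
  H_1: rank ker ∂_1 − rank ∂_2 = (15 − 5) − 10 = 0, and ∂_2 has invariant factor 2 > 1, so H_1 = Z/2.
  H_2: rank ker ∂_2 − rank ∂_3 = (10 − 10) − 0 = 0, and there is no ∂_3, so H_2 = 0.

Hence the Betti numbers are b_0 = 1, b_1 = 0, b_2 = 0.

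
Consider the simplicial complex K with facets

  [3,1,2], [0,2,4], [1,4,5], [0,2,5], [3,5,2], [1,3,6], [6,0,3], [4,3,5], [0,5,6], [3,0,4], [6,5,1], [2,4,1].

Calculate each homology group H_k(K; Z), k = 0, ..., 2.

Take the total order 0 < 1 < 2 < 3 < 4 < 5 < 6 on the vertex set. Then K (dimension 2) consists of the simplices:

  0-simplices (7): [0], [1], [2], [3], [4], [5], [6]
  1-simplices (18): [0,2], [0,3], [0,4], [0,5], [0,6], [1,2], [1,3], [1,4], [1,5], [1,6], [2,3], [2,4], [2,5], [3,4], [3,5], [3,6], [4,5], [5,6]
  2-simplices (12): [0,2,4], [0,2,5], [0,3,4], [0,3,6], [0,5,6], [1,2,3], [1,2,4], [1,3,6], [1,4,5], [1,5,6], [2,3,5], [3,4,5]

giving chain groups C_0 ≅ Z^7, C_1 ≅ Z^18, C_2 ≅ Z^12.

The boundary map ∂_1: C_1 → C_0 is given by ∂[p,q] = [q] − [p].
As a 7×18 matrix over Z this has rank 6, with invariant factors (1,1,1,1,1,1).

Boundary ∂_2: C_2 → C_1 sends each 2-simplex [p,q,r] to [q,r] − [p,r] + [p,q]. For instance
  ∂[0,2,5] = [2,5] − [0,5] + [0,2],
  ∂[1,4,5] = [4,5] − [1,5] + [1,4].
The resulting 18×12 matrix has rank 12, and its Smith normal form has invariant factors (1,1,1,1,1,1,1,1,1,1,1,2).

Now H_k = ker ∂_k / im ∂_{k+1}, so:

  H_0: rank C_0 − rank ∂_1 = 7 − 6 = 1, and the invariant factors of ∂_1 are all 1, so H_0 ≅ Z.
  H_1: rank ker ∂_1 − rank ∂_2 = (18 − 6) − 12 = 0, and ∂_2 has invariant factor 2 > 1, so H_1 ≅ Z/2Z.
  H_2: rank ker ∂_2 − rank ∂_3 = (12 − 12) − 0 = 0, and there is no ∂_3, so H_2 ≅ 0.

H_0 ≅ Z,  H_1 ≅ Z/2Z,  H_2 = 0.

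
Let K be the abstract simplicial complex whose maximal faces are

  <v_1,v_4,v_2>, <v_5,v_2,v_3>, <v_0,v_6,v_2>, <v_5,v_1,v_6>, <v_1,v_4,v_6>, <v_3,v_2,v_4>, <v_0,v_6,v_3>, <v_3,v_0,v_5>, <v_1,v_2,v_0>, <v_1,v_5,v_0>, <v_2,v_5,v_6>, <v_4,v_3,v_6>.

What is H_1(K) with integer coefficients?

Take the total order v_0 < v_1 < v_2 < v_3 < v_4 < v_5 < v_6 on the vertex set. Then K (dimension 2) consists of the simplices:

  0-simplices (7): [v_0], [v_1], [v_2], [v_3], [v_4], [v_5], [v_6]
  1-simplices (18): (18 of them)
  2-simplices (12): (12 of them)

Hence C_0 ≅ Z^7, C_1 ≅ Z^18, C_2 ≅ Z^12.

Boundary ∂_1: C_1 → C_0 maps an edge to its endpoints' difference, ∂[p,q] = q − p. For instance
  ∂[v_3,v_6] = [v_6] − [v_3].
The 7×18 boundary matrix has rank 6 and Smith normal form diag(1,1,1,1,1,1).

The boundary map ∂_2: C_2 → C_1 sends each 2-simplex [p,q,r] to [q,r] − [p,r] + [p,q]. For instance
  ∂[v_0,v_3,v_6] = [v_3,v_6] − [v_0,v_6] + [v_0,v_3],
  ∂[v_0,v_1,v_5] = [v_1,v_5] − [v_0,v_5] + [v_0,v_1].
As a 18×12 matrix over Z this has rank 12, with invariant factors (1,1,1,1,1,1,1,1,1,1,1,2).

From H_k ≅ ker(∂_k) / im(∂_{k+1}) we obtain:

  H_1: rank ker ∂_1 − rank ∂_2 = (18 − 6) − 12 = 0, and ∂_2 has invariant factor 2 > 1, so H_1 ≅ Z/2.

(K is a triangulation of the real projective plane RP^2.)

H_1 ≅ Z/2.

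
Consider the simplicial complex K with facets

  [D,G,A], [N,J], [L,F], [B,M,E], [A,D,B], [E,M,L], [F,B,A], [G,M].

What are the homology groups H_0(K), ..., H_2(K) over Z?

Order the vertices as A < B < D < E < F < G < J < L < M < N. Listing each simplex with vertices in this order, K has dimension 2 with simplices:

  0-simplices (10): A, B, D, E, F, G, J, L, M, N
  1-simplices (15): AB, AD, AF, AG, BD, BE, BF, BM, DG, EL, EM, FL, GM, JN, LM
  2-simplices (5): ABD, ABF, ADG, BEM, ELM

so the chain groups are C_0 ≅ Z^10, C_1 ≅ Z^15, C_2 ≅ Z^5.

Boundary ∂_1: C_1 → C_0 is given by ∂[p,q] = [q] − [p]. For instance
  ∂AD = D − A.
This gives a 10×15 integer matrix of rank 8; reducing to Smith normal form yields diagonal entries (1,1,1,1,1,1,1,1).

Boundary ∂_2: C_2 → C_1 sends each 2-simplex [p,q,r] to [q,r] − [p,r] + [p,q]. For instance
  ∂ABD = BD − AD + AB,
  ∂ELM = LM − EM + EL.
The 15×5 boundary matrix has rank 5 and Smith normal form diag(1,1,1,1,1).

From H_k ≅ ker(∂_k) / im(∂_{k+1}) we obtain:

  H_0: rank C_0 − rank ∂_1 = 10 − 8 = 2, and the invariant factors of ∂_1 are all 1, so H_0 ≅ Z^2.
  H_1: rank ker ∂_1 − rank ∂_2 = (15 − 8) − 5 = 2, and the invariant factors of ∂_2 are all 1, so H_1 ≅ Z^2.
  H_2: rank ker ∂_2 − rank ∂_3 = (5 − 5) − 0 = 0, and there is no ∂_3, so H_2 ≅ 0.

As a check, the Euler characteristic is 10 − 15 + 5 = 0, which agrees with 2 − 2 + 0 = 0.

H_0 = Z^2,  H_1 = Z^2,  H_2 = 0.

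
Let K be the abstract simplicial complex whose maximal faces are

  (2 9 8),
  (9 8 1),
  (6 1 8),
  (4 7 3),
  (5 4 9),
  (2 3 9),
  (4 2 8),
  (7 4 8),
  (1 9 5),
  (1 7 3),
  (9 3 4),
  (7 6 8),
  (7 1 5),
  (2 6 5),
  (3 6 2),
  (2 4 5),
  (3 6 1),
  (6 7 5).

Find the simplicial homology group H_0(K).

H_0 ≅ Z.

Order the vertices as 1 < 2 < 3 < 4 < 5 < 6 < 7 < 8 < 9. Listing each simplex with vertices in this order, K has dimension 2 with simplices:

  0-simplices (9): [1], [2], [3], [4], [5], [6], [7], [8], [9]
  1-simplices (27): (27 of them)
  2-simplices (18): [1,3,6], [1,3,7], [1,5,7], [1,5,9], [1,6,8], [1,8,9], [2,3,6], [2,3,9], [2,4,5], [2,4,8], [2,5,6], [2,8,9], [3,4,7], [3,4,9], [4,5,9], [4,7,8], [5,6,7], [6,7,8]

so the chain groups are C_0 ≅ Z^9, C_1 ≅ Z^27, C_2 ≅ Z^18.

Boundary ∂_1: C_1 → C_0 sends each edge [p,q] (with p < q) to q − p. For instance
  ∂[5,7] = [7] − [5].
The resulting 9×27 matrix has rank 8, and its Smith normal form has invariant factors (1,1,1,1,1,1,1,1).

Boundary ∂_2: C_2 → C_1 maps a triangle to the signed sum of its edges. For instance
  ∂[1,3,6] = [3,6] − [1,6] + [1,3],
  ∂[1,5,7] = [5,7] − [1,7] + [1,5].
As a 27×18 matrix over Z this has rank 18, with invariant factors (1,1,1,1,1,1,1,1,1,1,1,1,1,1,1,1,1,2).

Reading off H_k = ker ∂_k / im ∂_{k+1}:

  H_0: rank C_0 − rank ∂_1 = 9 − 8 = 1, and the invariant factors of ∂_1 are all 1, so H_0 = Z.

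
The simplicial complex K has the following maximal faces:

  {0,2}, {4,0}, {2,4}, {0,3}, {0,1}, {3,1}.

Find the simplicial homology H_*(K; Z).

H_0 = Z,  H_1 = Z^2.

Order the vertices as 0 < 1 < 2 < 3 < 4. Listing each simplex with vertices in this order, K has dimension 1 with simplices:

  0-simplices (5): [0], [1], [2], [3], [4]
  1-simplices (6): [0,1], [0,2], [0,3], [0,4], [1,3], [2,4]

Hence C_0 ≅ Z^5, C_1 ≅ Z^6.

The boundary map ∂_1: C_1 → C_0 is given by ∂[p,q] = [q] − [p].
The resulting 5×6 matrix has rank 4, and its Smith normal form has invariant factors (1,1,1,1).

Computing H_k = (kernel of ∂_k) / (image of ∂_{k+1}):

  H_0: rank C_0 − rank ∂_1 = 5 − 4 = 1, and the invariant factors of ∂_1 are all 1, so H_0 = Z.
  H_1: rank ker ∂_1 − rank ∂_2 = (6 − 4) − 0 = 2, and there is no ∂_2, so H_1 = Z^2.

As a check, the Euler characteristic is 5 − 6 = -1, which agrees with 1 − 2 = -1.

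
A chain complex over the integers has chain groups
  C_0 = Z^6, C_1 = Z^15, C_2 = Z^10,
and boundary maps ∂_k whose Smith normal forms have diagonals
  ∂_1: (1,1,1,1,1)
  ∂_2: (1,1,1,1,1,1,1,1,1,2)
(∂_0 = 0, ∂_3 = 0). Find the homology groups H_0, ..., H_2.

H_0: b_0 = 6 − 0 − 5 = 1; torsion from ∂_1 factors > 1: none. So H_0 = Z.
H_1: b_1 = 15 − 5 − 10 = 0; torsion from ∂_2 factors > 1: [2]. So H_1 = Z/2Z.
H_2: b_2 = 10 − 10 − 0 = 0; torsion from ∂_3 factors > 1: none. So H_2 = 0.

H_0 = Z,  H_1 = Z/2Z,  H_2 = 0.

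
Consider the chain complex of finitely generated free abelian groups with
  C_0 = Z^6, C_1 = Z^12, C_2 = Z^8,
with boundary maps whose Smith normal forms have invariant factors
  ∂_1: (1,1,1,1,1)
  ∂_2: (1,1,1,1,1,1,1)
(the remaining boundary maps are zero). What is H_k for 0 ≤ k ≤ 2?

H_0 ≅ Z,  H_1 = 0,  H_2 ≅ Z.

H_0: b_0 = 6 − 0 − 5 = 1; torsion from ∂_1 factors > 1: none. So H_0 ≅ Z.
H_1: b_1 = 12 − 5 − 7 = 0; torsion from ∂_2 factors > 1: none. So H_1 ≅ 0.
H_2: b_2 = 8 − 7 − 0 = 1; torsion from ∂_3 factors > 1: none. So H_2 ≅ Z.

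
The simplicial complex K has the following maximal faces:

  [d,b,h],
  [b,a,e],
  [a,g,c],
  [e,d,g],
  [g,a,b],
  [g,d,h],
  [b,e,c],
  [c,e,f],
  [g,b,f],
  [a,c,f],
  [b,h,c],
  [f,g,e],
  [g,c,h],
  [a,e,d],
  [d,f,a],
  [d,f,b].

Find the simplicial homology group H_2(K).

Fix the vertex order a < b < c < d < e < f < g < h and write every simplex with vertices in increasing order. Then dim K = 2 and the simplices of K are:

  0-simplices (8): a, b, c, d, e, f, g, h
  1-simplices (24): ab, ac, ad, ae, af, ag, bc, bd, be, bf, bg, bh, ce, cf, cg, ch, de, df, dg, dh, ef, eg, fg, gh
  2-simplices (16): abe, abg, acf, acg, ade, adf, bce, bch, bdf, bdh, bfg, cef, cgh, deg, dgh, efg

so the chain groups are C_0 ≅ Z^8, C_1 ≅ Z^24, C_2 ≅ Z^16.

The boundary map ∂_1: C_1 → C_0 is given by ∂[p,q] = [q] − [p]. For instance
  ∂cf = f − c.
The resulting 8×24 matrix has rank 7, and its Smith normal form has invariant factors (1,1,1,1,1,1,1).

Boundary ∂_2: C_2 → C_1 sends each 2-simplex [p,q,r] to [q,r] − [p,r] + [p,q]. For instance
  ∂abe = be − ae + ab,
  ∂bch = ch − bh + bc.
This gives a 24×16 integer matrix of rank 15; reducing to Smith normal form yields diagonal entries (1,1,1,1,1,1,1,1,1,1,1,1,1,1,1).

Now H_k = ker ∂_k / im ∂_{k+1}, so:

  H_2: rank ker ∂_2 − rank ∂_3 = (16 − 15) − 0 = 1, and there is no ∂_3, so H_2 = Z.

H_2 ≅ Z.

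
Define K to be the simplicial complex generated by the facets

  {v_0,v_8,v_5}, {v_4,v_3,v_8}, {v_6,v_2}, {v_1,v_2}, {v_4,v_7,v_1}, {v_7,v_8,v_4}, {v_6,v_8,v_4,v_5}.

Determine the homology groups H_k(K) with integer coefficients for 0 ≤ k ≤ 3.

Order the vertices as v_0 < v_1 < v_2 < v_3 < v_4 < v_5 < v_6 < v_7 < v_8. Listing each simplex with vertices in this order, K has dimension 3 with simplices:

  0-simplices (9): [v_0], [v_1], [v_2], [v_3], [v_4], [v_5], [v_6], [v_7], [v_8]
  1-simplices (16): (16 of them)
  2-simplices (8): [v_0,v_5,v_8], [v_1,v_4,v_7], [v_3,v_4,v_8], [v_4,v_5,v_6], [v_4,v_5,v_8], [v_4,v_6,v_8], [v_4,v_7,v_8], [v_5,v_6,v_8]
  3-simplices (1): [v_4,v_5,v_6,v_8]

so the chain groups are C_0 ≅ Z^9, C_1 ≅ Z^16, C_2 ≅ Z^8, C_3 ≅ Z^1.

∂_1: C_1 → C_0 sends each edge [p,q] (with p < q) to q − p. For instance
  ∂[v_0,v_8] = [v_8] − [v_0].
This gives a 9×16 integer matrix of rank 8; reducing to Smith normal form yields diagonal entries (1,1,1,1,1,1,1,1).

The boundary map ∂_2: C_2 → C_1 acts by ∂[p,q,r] = [q,r] − [p,r] + [p,q]. For instance
  ∂[v_4,v_5,v_6] = [v_5,v_6] − [v_4,v_6] + [v_4,v_5],
  ∂[v_4,v_5,v_8] = [v_5,v_8] − [v_4,v_8] + [v_4,v_5].
As a 16×8 matrix over Z this has rank 7, with invariant factors (1,1,1,1,1,1,1).

The boundary map ∂_3: C_3 → C_2 sends each 3-simplex σ to the alternating sum Σ_i (−1)^i (σ with its i-th vertex removed). For instance
  ∂[v_4,v_5,v_6,v_8] = [v_5,v_6,v_8] − [v_4,v_6,v_8] + [v_4,v_5,v_8] − [v_4,v_5,v_6].
The 8×1 boundary matrix has rank 1 and Smith normal form diag(1).

Reading off H_k = ker ∂_k / im ∂_{k+1}:

  H_0: rank C_0 − rank ∂_1 = 9 − 8 = 1, and the invariant factors of ∂_1 are all 1, so H_0 ≅ Z.
  H_1: rank ker ∂_1 − rank ∂_2 = (16 − 8) − 7 = 1, and the invariant factors of ∂_2 are all 1, so H_1 ≅ Z.
  H_2: rank ker ∂_2 − rank ∂_3 = (8 − 7) − 1 = 0, and the invariant factors of ∂_3 are all 1, so H_2 ≅ 0.
  H_3: rank ker ∂_3 − rank ∂_4 = (1 − 1) − 0 = 0, and there is no ∂_4, so H_3 ≅ 0.

As a check, the Euler characteristic is 9 − 16 + 8 − 1 = 0, which agrees with 1 − 1 + 0 − 0 = 0.

H_0 ≅ Z,  H_1 ≅ Z,  H_2 = 0,  H_3 = 0.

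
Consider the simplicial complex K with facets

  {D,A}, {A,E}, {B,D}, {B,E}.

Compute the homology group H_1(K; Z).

H_1 ≅ Z.

We work with the vertex ordering A < B < D < E. The simplices of K, each written with vertices in increasing order, are:

  0-simplices (4): A, B, D, E
  1-simplices (4): AD, AE, BD, BE

giving chain groups C_0 ≅ Z^4, C_1 ≅ Z^4.

Boundary ∂_1: C_1 → C_0 is given by ∂[p,q] = [q] − [p]. For instance
  ∂BD = D − B.
The resulting 4×4 matrix has rank 3, and its Smith normal form has invariant factors (1,1,1).

Now H_k = ker ∂_k / im ∂_{k+1}, so:

  H_1: rank ker ∂_1 − rank ∂_2 = (4 − 3) − 0 = 1, and there is no ∂_2, so H_1 = Z.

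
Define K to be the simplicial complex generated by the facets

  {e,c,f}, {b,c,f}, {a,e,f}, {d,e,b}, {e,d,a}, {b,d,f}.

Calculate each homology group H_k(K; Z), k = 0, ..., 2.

H_0 ≅ Z,  H_1 ≅ Z,  H_2 = 0.

We work with the vertex ordering a < b < c < d < e < f. The simplices of K, each written with vertices in increasing order, are:

  0-simplices (6): a, b, c, d, e, f
  1-simplices (12): ad, ae, af, bc, bd, be, bf, ce, cf, de, df, ef
  2-simplices (6): ade, aef, bcf, bde, bdf, cef

Hence C_0 ≅ Z^6, C_1 ≅ Z^12, C_2 ≅ Z^6.

The boundary map ∂_1: C_1 → C_0 is given by ∂[p,q] = [q] − [p]. For instance
  ∂ef = f − e.
This gives a 6×12 integer matrix of rank 5; reducing to Smith normal form yields diagonal entries (1,1,1,1,1).

∂_2: C_2 → C_1 sends each 2-simplex [p,q,r] to [q,r] − [p,r] + [p,q]. For instance
  ∂bdf = df − bf + bd,
  ∂ade = de − ae + ad.
The 12×6 boundary matrix has rank 6 and Smith normal form diag(1,1,1,1,1,1).

Computing H_k = (kernel of ∂_k) / (image of ∂_{k+1}):

  H_0: rank C_0 − rank ∂_1 = 6 − 5 = 1, and the invariant factors of ∂_1 are all 1, so H_0 = Z.
  H_1: rank ker ∂_1 − rank ∂_2 = (12 − 5) − 6 = 1, and the invariant factors of ∂_2 are all 1, so H_1 = Z.
  H_2: rank ker ∂_2 − rank ∂_3 = (6 − 6) − 0 = 0, and there is no ∂_3, so H_2 = 0.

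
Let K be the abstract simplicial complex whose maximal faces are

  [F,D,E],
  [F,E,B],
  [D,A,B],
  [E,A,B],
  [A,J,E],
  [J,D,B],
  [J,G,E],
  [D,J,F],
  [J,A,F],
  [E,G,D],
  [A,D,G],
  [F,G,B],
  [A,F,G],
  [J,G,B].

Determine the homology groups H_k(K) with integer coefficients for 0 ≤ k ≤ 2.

H_0 = Z,  H_1 = Z^2,  H_2 = Z.

Fix the vertex order A < B < D < E < F < G < J and write every simplex with vertices in increasing order. Then dim K = 2 and the simplices of K are:

  0-simplices (7): A, B, D, E, F, G, J
  1-simplices (21): AB, AD, AE, AF, AG, AJ, BD, BE, BF, BG, BJ, DE, DF, DG, DJ, EF, EG, EJ, FG, FJ, GJ
  2-simplices (14): ABD, ABE, ADG, AEJ, AFG, AFJ, BDJ, BEF, BFG, BGJ, DEF, DEG, DFJ, EGJ

Hence C_0 ≅ Z^7, C_1 ≅ Z^21, C_2 ≅ Z^14.

∂_1: C_1 → C_0 is given by ∂[p,q] = [q] − [p]. For instance
  ∂BF = F − B.
As a 7×21 matrix over Z this has rank 6, with invariant factors (1,1,1,1,1,1).

The boundary map ∂_2: C_2 → C_1 sends each 2-simplex [p,q,r] to [q,r] − [p,r] + [p,q]. For instance
  ∂DFJ = FJ − DJ + DF,
  ∂DEG = EG − DG + DE.
The resulting 21×14 matrix has rank 13, and its Smith normal form has invariant factors (1,1,1,1,1,1,1,1,1,1,1,1,1).

Reading off H_k = ker ∂_k / im ∂_{k+1}:

  H_0: rank C_0 − rank ∂_1 = 7 − 6 = 1, and the invariant factors of ∂_1 are all 1, so H_0 = Z.
  H_1: rank ker ∂_1 − rank ∂_2 = (21 − 6) − 13 = 2, and the invariant factors of ∂_2 are all 1, so H_1 = Z^2.
  H_2: rank ker ∂_2 − rank ∂_3 = (14 − 13) − 0 = 1, and there is no ∂_3, so H_2 = Z.

As a check, the Euler characteristic is 7 − 21 + 14 = 0, which agrees with 1 − 2 + 1 = 0.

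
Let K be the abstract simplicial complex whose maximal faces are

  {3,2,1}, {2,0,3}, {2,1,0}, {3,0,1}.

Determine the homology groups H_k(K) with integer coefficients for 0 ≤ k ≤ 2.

H_0 ≅ Z,  H_1 = 0,  H_2 ≅ Z.

Fix the vertex order 0 < 1 < 2 < 3 and write every simplex with vertices in increasing order. Then dim K = 2 and the simplices of K are:

  0-simplices (4): [0], [1], [2], [3]
  1-simplices (6): [0,1], [0,2], [0,3], [1,2], [1,3], [2,3]
  2-simplices (4): [0,1,2], [0,1,3], [0,2,3], [1,2,3]

giving chain groups C_0 ≅ Z^4, C_1 ≅ Z^6, C_2 ≅ Z^4.

Boundary ∂_1: C_1 → C_0 maps an edge to its endpoints' difference, ∂[p,q] = q − p. For instance
  ∂[0,2] = [2] − [0].
The resulting 4×6 matrix has rank 3, and its Smith normal form has invariant factors (1,1,1).

Boundary ∂_2: C_2 → C_1 acts by ∂[p,q,r] = [q,r] − [p,r] + [p,q]. For instance
  ∂[0,1,3] = [1,3] − [0,3] + [0,1],
  ∂[0,2,3] = [2,3] − [0,3] + [0,2].
The resulting 6×4 matrix has rank 3, and its Smith normal form has invariant factors (1,1,1).

Reading off H_k = ker ∂_k / im ∂_{k+1}:

  H_0: rank C_0 − rank ∂_1 = 4 − 3 = 1, and the invariant factors of ∂_1 are all 1, so H_0 = Z.
  H_1: rank ker ∂_1 − rank ∂_2 = (6 − 3) − 3 = 0, and the invariant factors of ∂_2 are all 1, so H_1 = 0.
  H_2: rank ker ∂_2 − rank ∂_3 = (4 − 3) − 0 = 1, and there is no ∂_3, so H_2 = Z.

(K is a triangulation of the 2-sphere S^2.)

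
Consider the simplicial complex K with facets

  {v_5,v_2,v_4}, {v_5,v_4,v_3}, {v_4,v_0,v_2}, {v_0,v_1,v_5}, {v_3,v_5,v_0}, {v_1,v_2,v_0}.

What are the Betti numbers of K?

Fix the vertex order v_0 < v_1 < v_2 < v_3 < v_4 < v_5 and write every simplex with vertices in increasing order. Then dim K = 2 and the simplices of K are:

  0-simplices (6): [v_0], [v_1], [v_2], [v_3], [v_4], [v_5]
  1-simplices (12): [v_0,v_1], [v_0,v_2], [v_0,v_3], [v_0,v_4], [v_0,v_5], [v_1,v_2], [v_1,v_5], [v_2,v_4], [v_2,v_5], [v_3,v_4], [v_3,v_5], [v_4,v_5]
  2-simplices (6): [v_0,v_1,v_2], [v_0,v_1,v_5], [v_0,v_2,v_4], [v_0,v_3,v_5], [v_2,v_4,v_5], [v_3,v_4,v_5]

giving chain groups C_0 ≅ Z^6, C_1 ≅ Z^12, C_2 ≅ Z^6.

Boundary ∂_1: C_1 → C_0 is given by ∂[p,q] = [q] − [p]. For instance
  ∂[v_0,v_2] = [v_2] − [v_0].
This gives a 6×12 integer matrix of rank 5; reducing to Smith normal form yields diagonal entries (1,1,1,1,1).

Boundary ∂_2: C_2 → C_1 maps a triangle to the signed sum of its edges. For instance
  ∂[v_0,v_1,v_5] = [v_1,v_5] − [v_0,v_5] + [v_0,v_1],
  ∂[v_0,v_2,v_4] = [v_2,v_4] − [v_0,v_4] + [v_0,v_2].
This gives a 12×6 integer matrix of rank 6; reducing to Smith normal form yields diagonal entries (1,1,1,1,1,1).

Computing H_k = (kernel of ∂_k) / (image of ∂_{k+1}):

  H_0: rank C_0 − rank ∂_1 = 6 − 5 = 1, and the invariant factors of ∂_1 are all 1, so H_0 ≅ Z.
  H_1: rank ker ∂_1 − rank ∂_2 = (12 − 5) − 6 = 1, and the invariant factors of ∂_2 are all 1, so H_1 ≅ Z.
  H_2: rank ker ∂_2 − rank ∂_3 = (6 − 6) − 0 = 0, and there is no ∂_3, so H_2 ≅ 0.

As a check, the Euler characteristic is 6 − 12 + 6 = 0, which agrees with 1 − 1 + 0 = 0.

Hence the Betti numbers are b_0 = 1, b_1 = 1, b_2 = 0.

b_0 = 1, b_1 = 1, b_2 = 0.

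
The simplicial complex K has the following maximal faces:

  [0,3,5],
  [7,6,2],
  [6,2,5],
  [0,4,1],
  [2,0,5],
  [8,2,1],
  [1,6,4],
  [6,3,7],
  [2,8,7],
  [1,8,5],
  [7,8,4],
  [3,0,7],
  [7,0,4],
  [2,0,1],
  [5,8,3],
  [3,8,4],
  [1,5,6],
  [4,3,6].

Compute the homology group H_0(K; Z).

Order the vertices as 0 < 1 < 2 < 3 < 4 < 5 < 6 < 7 < 8. Listing each simplex with vertices in this order, K has dimension 2 with simplices:

  0-simplices (9): [0], [1], [2], [3], [4], [5], [6], [7], [8]
  1-simplices (27): (27 of them)
  2-simplices (18): [0,1,2], [0,1,4], [0,2,5], [0,3,5], [0,3,7], [0,4,7], [1,2,8], [1,4,6], [1,5,6], [1,5,8], [2,5,6], [2,6,7], [2,7,8], [3,4,6], [3,4,8], [3,5,8], [3,6,7], [4,7,8]

so the chain groups are C_0 ≅ Z^9, C_1 ≅ Z^27, C_2 ≅ Z^18.

The boundary map ∂_1: C_1 → C_0 maps an edge to its endpoints' difference, ∂[p,q] = q − p. For instance
  ∂[7,8] = [8] − [7].
As a 9×27 matrix over Z this has rank 8, with invariant factors (1,1,1,1,1,1,1,1).

∂_2: C_2 → C_1 sends each 2-simplex [p,q,r] to [q,r] − [p,r] + [p,q]. For instance
  ∂[3,4,6] = [4,6] − [3,6] + [3,4],
  ∂[0,1,2] = [1,2] − [0,2] + [0,1].
The 27×18 boundary matrix has rank 18 and Smith normal form diag(1,1,1,1,1,1,1,1,1,1,1,1,1,1,1,1,1,2).

Computing H_k = (kernel of ∂_k) / (image of ∂_{k+1}):

  H_0: rank C_0 − rank ∂_1 = 9 − 8 = 1, and the invariant factors of ∂_1 are all 1, so H_0 = Z.

H_0 ≅ Z.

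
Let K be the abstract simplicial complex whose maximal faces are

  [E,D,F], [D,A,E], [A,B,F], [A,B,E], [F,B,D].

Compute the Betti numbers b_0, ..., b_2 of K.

b_0 = 1, b_1 = 1, b_2 = 0.

Take the total order A < B < D < E < F on the vertex set. Then K (dimension 2) consists of the simplices:

  0-simplices (5): A, B, D, E, F
  1-simplices (10): AB, AD, AE, AF, BD, BE, BF, DE, DF, EF
  2-simplices (5): ABE, ABF, ADE, BDF, DEF

Hence C_0 ≅ Z^5, C_1 ≅ Z^10, C_2 ≅ Z^5.

∂_1: C_1 → C_0 maps an edge to its endpoints' difference, ∂[p,q] = q − p. For instance
  ∂DE = E − D.
The resulting 5×10 matrix has rank 4, and its Smith normal form has invariant factors (1,1,1,1).

Boundary ∂_2: C_2 → C_1 acts by ∂[p,q,r] = [q,r] − [p,r] + [p,q]. For instance
  ∂DEF = EF − DF + DE,
  ∂ABE = BE − AE + AB.
The 10×5 boundary matrix has rank 5 and Smith normal form diag(1,1,1,1,1).

From H_k ≅ ker(∂_k) / im(∂_{k+1}) we obtain:

  H_0: rank C_0 − rank ∂_1 = 5 − 4 = 1, and the invariant factors of ∂_1 are all 1, so H_0 = Z.
  H_1: rank ker ∂_1 − rank ∂_2 = (10 − 4) − 5 = 1, and the invariant factors of ∂_2 are all 1, so H_1 = Z.
  H_2: rank ker ∂_2 − rank ∂_3 = (5 − 5) − 0 = 0, and there is no ∂_3, so H_2 = 0.

Hence the Betti numbers are b_0 = 1, b_1 = 1, b_2 = 0.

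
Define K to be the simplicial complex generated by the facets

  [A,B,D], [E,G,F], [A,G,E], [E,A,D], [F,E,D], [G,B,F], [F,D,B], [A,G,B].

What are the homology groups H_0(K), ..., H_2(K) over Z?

H_0 ≅ Z,  H_1 = 0,  H_2 ≅ Z.

Take the total order A < B < D < E < F < G on the vertex set. Then K (dimension 2) consists of the simplices:

  0-simplices (6): A, B, D, E, F, G
  1-simplices (12): AB, AD, AE, AG, BD, BF, BG, DE, DF, EF, EG, FG
  2-simplices (8): ABD, ABG, ADE, AEG, BDF, BFG, DEF, EFG

Hence C_0 ≅ Z^6, C_1 ≅ Z^12, C_2 ≅ Z^8.

∂_1: C_1 → C_0 sends each edge [p,q] (with p < q) to q − p. For instance
  ∂BG = G − B.
As a 6×12 matrix over Z this has rank 5, with invariant factors (1,1,1,1,1).

Boundary ∂_2: C_2 → C_1 sends each 2-simplex [p,q,r] to [q,r] − [p,r] + [p,q]. For instance
  ∂ABD = BD − AD + AB,
  ∂ABG = BG − AG + AB.
The resulting 12×8 matrix has rank 7, and its Smith normal form has invariant factors (1,1,1,1,1,1,1).

Reading off H_k = ker ∂_k / im ∂_{k+1}:

  H_0: rank C_0 − rank ∂_1 = 6 − 5 = 1, and the invariant factors of ∂_1 are all 1, so H_0 ≅ Z.
  H_1: rank ker ∂_1 − rank ∂_2 = (12 − 5) − 7 = 0, and the invariant factors of ∂_2 are all 1, so H_1 ≅ 0.
  H_2: rank ker ∂_2 − rank ∂_3 = (8 − 7) − 0 = 1, and there is no ∂_3, so H_2 ≅ Z.

As a check, the Euler characteristic is 6 − 12 + 8 = 2, which agrees with 1 − 0 + 1 = 2.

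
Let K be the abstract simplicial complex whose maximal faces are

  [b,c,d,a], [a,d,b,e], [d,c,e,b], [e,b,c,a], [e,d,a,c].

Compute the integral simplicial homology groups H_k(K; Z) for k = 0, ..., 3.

Take the total order a < b < c < d < e on the vertex set. Then K (dimension 3) consists of the simplices:

  0-simplices (5): a, b, c, d, e
  1-simplices (10): ab, ac, ad, ae, bc, bd, be, cd, ce, de
  2-simplices (10): abc, abd, abe, acd, ace, ade, bcd, bce, bde, cde
  3-simplices (5): abcd, abce, abde, acde, bcde

Hence C_0 ≅ Z^5, C_1 ≅ Z^10, C_2 ≅ Z^10, C_3 ≅ Z^5.

Boundary ∂_1: C_1 → C_0 maps an edge to its endpoints' difference, ∂[p,q] = q − p.
This gives a 5×10 integer matrix of rank 4; reducing to Smith normal form yields diagonal entries (1,1,1,1).

∂_2: C_2 → C_1 maps a triangle to the signed sum of its edges. For instance
  ∂bde = de − be + bd,
  ∂bcd = cd − bd + bc.
This gives a 10×10 integer matrix of rank 6; reducing to Smith normal form yields diagonal entries (1,1,1,1,1,1).

The boundary map ∂_3: C_3 → C_2 sends each 3-simplex σ to the alternating sum Σ_i (−1)^i (σ with its i-th vertex removed). For instance
  ∂bcde = cde − bde + bce − bcd,
  ∂acde = cde − ade + ace − acd.
The 10×5 boundary matrix has rank 4 and Smith normal form diag(1,1,1,1).

From H_k ≅ ker(∂_k) / im(∂_{k+1}) we obtain:

  H_0: rank C_0 − rank ∂_1 = 5 − 4 = 1, and the invariant factors of ∂_1 are all 1, so H_0 ≅ Z.
  H_1: rank ker ∂_1 − rank ∂_2 = (10 − 4) − 6 = 0, and the invariant factors of ∂_2 are all 1, so H_1 ≅ 0.
  H_2: rank ker ∂_2 − rank ∂_3 = (10 − 6) − 4 = 0, and the invariant factors of ∂_3 are all 1, so H_2 ≅ 0.
  H_3: rank ker ∂_3 − rank ∂_4 = (5 − 4) − 0 = 1, and there is no ∂_4, so H_3 ≅ Z.

As a check, the Euler characteristic is 5 − 10 + 10 − 5 = 0, which agrees with 1 − 0 + 0 − 1 = 0.
(K is a triangulation of the 3-sphere S^3.)

H_0 ≅ Z,  H_1 = 0,  H_2 = 0,  H_3 ≅ Z.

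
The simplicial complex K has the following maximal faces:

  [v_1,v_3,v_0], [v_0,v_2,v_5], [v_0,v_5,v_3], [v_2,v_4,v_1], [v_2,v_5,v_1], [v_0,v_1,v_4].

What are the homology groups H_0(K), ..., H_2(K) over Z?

H_0 = Z,  H_1 = Z,  H_2 = 0.

Take the total order v_0 < v_1 < v_2 < v_3 < v_4 < v_5 on the vertex set. Then K (dimension 2) consists of the simplices:

  0-simplices (6): [v_0], [v_1], [v_2], [v_3], [v_4], [v_5]
  1-simplices (12): [v_0,v_1], [v_0,v_2], [v_0,v_3], [v_0,v_4], [v_0,v_5], [v_1,v_2], [v_1,v_3], [v_1,v_4], [v_1,v_5], [v_2,v_4], [v_2,v_5], [v_3,v_5]
  2-simplices (6): [v_0,v_1,v_3], [v_0,v_1,v_4], [v_0,v_2,v_5], [v_0,v_3,v_5], [v_1,v_2,v_4], [v_1,v_2,v_5]

Hence C_0 ≅ Z^6, C_1 ≅ Z^12, C_2 ≅ Z^6.

∂_1: C_1 → C_0 maps an edge to its endpoints' difference, ∂[p,q] = q − p.
The resulting 6×12 matrix has rank 5, and its Smith normal form has invariant factors (1,1,1,1,1).

Boundary ∂_2: C_2 → C_1 sends each 2-simplex [p,q,r] to [q,r] − [p,r] + [p,q]. For instance
  ∂[v_0,v_1,v_4] = [v_1,v_4] − [v_0,v_4] + [v_0,v_1],
  ∂[v_0,v_2,v_5] = [v_2,v_5] − [v_0,v_5] + [v_0,v_2].
The resulting 12×6 matrix has rank 6, and its Smith normal form has invariant factors (1,1,1,1,1,1).

Now H_k = ker ∂_k / im ∂_{k+1}, so:

  H_0: rank C_0 − rank ∂_1 = 6 − 5 = 1, and the invariant factors of ∂_1 are all 1, so H_0 ≅ Z.
  H_1: rank ker ∂_1 − rank ∂_2 = (12 − 5) − 6 = 1, and the invariant factors of ∂_2 are all 1, so H_1 ≅ Z.
  H_2: rank ker ∂_2 − rank ∂_3 = (6 − 6) − 0 = 0, and there is no ∂_3, so H_2 ≅ 0.

As a check, the Euler characteristic is 6 − 12 + 6 = 0, which agrees with 1 − 1 + 0 = 0.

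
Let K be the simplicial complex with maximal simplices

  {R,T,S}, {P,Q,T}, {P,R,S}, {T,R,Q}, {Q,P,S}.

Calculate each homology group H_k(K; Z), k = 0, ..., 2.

H_0 = Z,  H_1 = Z,  H_2 = 0.

K has 5 vertices, 10 edges, 5 triangles.
rank ∂_0 = 0, rank ∂_1 = 4 ⇒ b_0 = 5 − 0 − 4 = 1; all invariant factors of ∂_1 are 1 so no torsion. So H_0 = Z.
rank ∂_1 = 4, rank ∂_2 = 5 ⇒ b_1 = 10 − 4 − 5 = 1; all invariant factors of ∂_2 are 1 so no torsion. So H_1 = Z.
rank ∂_2 = 5, rank ∂_3 = 0 ⇒ b_2 = 5 − 5 − 0 = 0. So H_2 = 0.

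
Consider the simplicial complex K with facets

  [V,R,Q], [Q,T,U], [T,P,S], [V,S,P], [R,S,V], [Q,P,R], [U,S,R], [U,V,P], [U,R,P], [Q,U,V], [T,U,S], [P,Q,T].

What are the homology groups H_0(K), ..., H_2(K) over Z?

We work with the vertex ordering P < Q < R < S < T < U < V. The simplices of K, each written with vertices in increasing order, are:

  0-simplices (7): P, Q, R, S, T, U, V
  1-simplices (18): PQ, PR, PS, PT, PU, PV, QR, QT, QU, QV, RS, RU, RV, ST, SU, SV, TU, UV
  2-simplices (12): PQR, PQT, PRU, PST, PSV, PUV, QRV, QTU, QUV, RSU, RSV, STU

giving chain groups C_0 ≅ Z^7, C_1 ≅ Z^18, C_2 ≅ Z^12.

∂_1: C_1 → C_0 maps an edge to its endpoints' difference, ∂[p,q] = q − p. For instance
  ∂QU = U − Q.
This gives a 7×18 integer matrix of rank 6; reducing to Smith normal form yields diagonal entries (1,1,1,1,1,1).

Boundary ∂_2: C_2 → C_1 acts by ∂[p,q,r] = [q,r] − [p,r] + [p,q]. For instance
  ∂PQT = QT − PT + PQ,
  ∂PRU = RU − PU + PR.
The 18×12 boundary matrix has rank 12 and Smith normal form diag(1,1,1,1,1,1,1,1,1,1,1,2).

Reading off H_k = ker ∂_k / im ∂_{k+1}:

  H_0: rank C_0 − rank ∂_1 = 7 − 6 = 1, and the invariant factors of ∂_1 are all 1, so H_0 ≅ Z.
  H_1: rank ker ∂_1 − rank ∂_2 = (18 − 6) − 12 = 0, and ∂_2 has invariant factor 2 > 1, so H_1 ≅ Z/2.
  H_2: rank ker ∂_2 − rank ∂_3 = (12 − 12) − 0 = 0, and there is no ∂_3, so H_2 ≅ 0.

As a check, the Euler characteristic is 7 − 18 + 12 = 1, which agrees with 1 − 0 + 0 = 1.

H_0 = Z,  H_1 = Z/2,  H_2 = 0.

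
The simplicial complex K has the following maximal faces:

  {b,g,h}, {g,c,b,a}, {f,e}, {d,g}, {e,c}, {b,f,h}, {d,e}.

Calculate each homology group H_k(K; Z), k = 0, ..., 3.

Take the total order a < b < c < d < e < f < g < h on the vertex set. Then K (dimension 3) consists of the simplices:

  0-simplices (8): a, b, c, d, e, f, g, h
  1-simplices (14): ab, ac, ag, bc, bf, bg, bh, ce, cg, de, dg, ef, fh, gh
  2-simplices (6): abc, abg, acg, bcg, bfh, bgh
  3-simplices (1): abcg

giving chain groups C_0 ≅ Z^8, C_1 ≅ Z^14, C_2 ≅ Z^6, C_3 ≅ Z^1.

Boundary ∂_1: C_1 → C_0 sends each edge [p,q] (with p < q) to q − p.
The 8×14 boundary matrix has rank 7 and Smith normal form diag(1,1,1,1,1,1,1).

The boundary map ∂_2: C_2 → C_1 acts by ∂[p,q,r] = [q,r] − [p,r] + [p,q]. For instance
  ∂abc = bc − ac + ab,
  ∂bcg = cg − bg + bc.
As a 14×6 matrix over Z this has rank 5, with invariant factors (1,1,1,1,1).

The boundary map ∂_3: C_3 → C_2 sends each 3-simplex σ to the alternating sum Σ_i (−1)^i (σ with its i-th vertex removed). For instance
  ∂abcg = bcg − acg + abg − abc.
The 6×1 boundary matrix has rank 1 and Smith normal form diag(1).

From H_k ≅ ker(∂_k) / im(∂_{k+1}) we obtain:

  H_0: rank C_0 − rank ∂_1 = 8 − 7 = 1, and the invariant factors of ∂_1 are all 1, so H_0 ≅ Z.
  H_1: rank ker ∂_1 − rank ∂_2 = (14 − 7) − 5 = 2, and the invariant factors of ∂_2 are all 1, so H_1 ≅ Z^2.
  H_2: rank ker ∂_2 − rank ∂_3 = (6 − 5) − 1 = 0, and the invariant factors of ∂_3 are all 1, so H_2 ≅ 0.
  H_3: rank ker ∂_3 − rank ∂_4 = (1 − 1) − 0 = 0, and there is no ∂_4, so H_3 ≅ 0.

As a check, the Euler characteristic is 8 − 14 + 6 − 1 = -1, which agrees with 1 − 2 + 0 − 0 = -1.

H_0 ≅ Z,  H_1 ≅ Z^2,  H_2 = 0,  H_3 = 0.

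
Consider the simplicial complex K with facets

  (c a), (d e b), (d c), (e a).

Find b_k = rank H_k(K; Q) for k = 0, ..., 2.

Take the total order a < b < c < d < e on the vertex set. Then K (dimension 2) consists of the simplices:

  0-simplices (5): a, b, c, d, e
  1-simplices (6): ac, ae, bd, be, cd, de
  2-simplices (1): bde

giving chain groups C_0 ≅ Z^5, C_1 ≅ Z^6, C_2 ≅ Z^1.

Boundary ∂_1: C_1 → C_0 sends each edge [p,q] (with p < q) to q − p. For instance
  ∂be = e − b.
This gives a 5×6 integer matrix of rank 4; reducing to Smith normal form yields diagonal entries (1,1,1,1).

∂_2: C_2 → C_1 acts by ∂[p,q,r] = [q,r] − [p,r] + [p,q]. For instance
  ∂bde = de − be + bd.
As a 6×1 matrix over Z this has rank 1, with invariant factors (1).

Reading off H_k = ker ∂_k / im ∂_{k+1}:

  H_0: rank C_0 − rank ∂_1 = 5 − 4 = 1, and the invariant factors of ∂_1 are all 1, so H_0 ≅ Z.
  H_1: rank ker ∂_1 − rank ∂_2 = (6 − 4) − 1 = 1, and the invariant factors of ∂_2 are all 1, so H_1 ≅ Z.
  H_2: rank ker ∂_2 − rank ∂_3 = (1 − 1) − 0 = 0, and there is no ∂_3, so H_2 ≅ 0.

Hence the Betti numbers are b_0 = 1, b_1 = 1, b_2 = 0.

b_0 = 1, b_1 = 1, b_2 = 0.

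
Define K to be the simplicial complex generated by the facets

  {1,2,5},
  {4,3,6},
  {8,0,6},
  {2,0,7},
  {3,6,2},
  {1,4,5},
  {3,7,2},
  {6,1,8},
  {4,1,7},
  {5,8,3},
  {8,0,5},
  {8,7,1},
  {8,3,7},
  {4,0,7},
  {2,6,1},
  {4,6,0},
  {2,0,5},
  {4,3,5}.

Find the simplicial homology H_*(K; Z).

Order the vertices as 0 < 1 < 2 < 3 < 4 < 5 < 6 < 7 < 8. Listing each simplex with vertices in this order, K has dimension 2 with simplices:

  0-simplices (9): [0], [1], [2], [3], [4], [5], [6], [7], [8]
  1-simplices (27): (27 of them)
  2-simplices (18): [0,2,5], [0,2,7], [0,4,6], [0,4,7], [0,5,8], [0,6,8], [1,2,5], [1,2,6], [1,4,5], [1,4,7], [1,6,8], [1,7,8], [2,3,6], [2,3,7], [3,4,5], [3,4,6], [3,5,8], [3,7,8]

so the chain groups are C_0 ≅ Z^9, C_1 ≅ Z^27, C_2 ≅ Z^18.

The boundary map ∂_1: C_1 → C_0 sends each edge [p,q] (with p < q) to q − p. For instance
  ∂[2,5] = [5] − [2].
As a 9×27 matrix over Z this has rank 8, with invariant factors (1,1,1,1,1,1,1,1).

∂_2: C_2 → C_1 acts by ∂[p,q,r] = [q,r] − [p,r] + [p,q]. For instance
  ∂[1,2,5] = [2,5] − [1,5] + [1,2],
  ∂[0,5,8] = [5,8] − [0,8] + [0,5].
This gives a 27×18 integer matrix of rank 17; reducing to Smith normal form yields diagonal entries (1,1,1,1,1,1,1,1,1,1,1,1,1,1,1,1,1).

Computing H_k = (kernel of ∂_k) / (image of ∂_{k+1}):

  H_0: rank C_0 − rank ∂_1 = 9 − 8 = 1, and the invariant factors of ∂_1 are all 1, so H_0 = Z.
  H_1: rank ker ∂_1 − rank ∂_2 = (27 − 8) − 17 = 2, and the invariant factors of ∂_2 are all 1, so H_1 = Z^2.
  H_2: rank ker ∂_2 − rank ∂_3 = (18 − 17) − 0 = 1, and there is no ∂_3, so H_2 = Z.

As a check, the Euler characteristic is 9 − 27 + 18 = 0, which agrees with 1 − 2 + 1 = 0.
(K is a triangulation of the torus T^2.)

H_0 ≅ Z,  H_1 ≅ Z^2,  H_2 ≅ Z.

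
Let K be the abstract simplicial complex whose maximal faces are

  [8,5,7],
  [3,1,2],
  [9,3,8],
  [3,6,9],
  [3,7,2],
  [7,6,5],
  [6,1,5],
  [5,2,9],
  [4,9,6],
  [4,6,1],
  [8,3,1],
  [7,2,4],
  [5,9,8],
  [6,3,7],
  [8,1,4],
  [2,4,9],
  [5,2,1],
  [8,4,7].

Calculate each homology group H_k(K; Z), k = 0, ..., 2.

H_0 ≅ Z,  H_1 ≅ Z^2,  H_2 ≅ Z.

Order the vertices as 1 < 2 < 3 < 4 < 5 < 6 < 7 < 8 < 9. Listing each simplex with vertices in this order, K has dimension 2 with simplices:

  0-simplices (9): [1], [2], [3], [4], [5], [6], [7], [8], [9]
  1-simplices (27): (27 of them)
  2-simplices (18): [1,2,3], [1,2,5], [1,3,8], [1,4,6], [1,4,8], [1,5,6], [2,3,7], [2,4,7], [2,4,9], [2,5,9], [3,6,7], [3,6,9], [3,8,9], [4,6,9], [4,7,8], [5,6,7], [5,7,8], [5,8,9]

Hence C_0 ≅ Z^9, C_1 ≅ Z^27, C_2 ≅ Z^18.

Boundary ∂_1: C_1 → C_0 is given by ∂[p,q] = [q] − [p]. For instance
  ∂[5,6] = [6] − [5].
The 9×27 boundary matrix has rank 8 and Smith normal form diag(1,1,1,1,1,1,1,1).

Boundary ∂_2: C_2 → C_1 acts by ∂[p,q,r] = [q,r] − [p,r] + [p,q]. For instance
  ∂[1,2,3] = [2,3] − [1,3] + [1,2],
  ∂[2,5,9] = [5,9] − [2,9] + [2,5].
As a 27×18 matrix over Z this has rank 17, with invariant factors (1,1,1,1,1,1,1,1,1,1,1,1,1,1,1,1,1).

Computing H_k = (kernel of ∂_k) / (image of ∂_{k+1}):

  H_0: rank C_0 − rank ∂_1 = 9 − 8 = 1, and the invariant factors of ∂_1 are all 1, so H_0 = Z.
  H_1: rank ker ∂_1 − rank ∂_2 = (27 − 8) − 17 = 2, and the invariant factors of ∂_2 are all 1, so H_1 = Z^2.
  H_2: rank ker ∂_2 − rank ∂_3 = (18 − 17) − 0 = 1, and there is no ∂_3, so H_2 = Z.

As a check, the Euler characteristic is 9 − 27 + 18 = 0, which agrees with 1 − 2 + 1 = 0.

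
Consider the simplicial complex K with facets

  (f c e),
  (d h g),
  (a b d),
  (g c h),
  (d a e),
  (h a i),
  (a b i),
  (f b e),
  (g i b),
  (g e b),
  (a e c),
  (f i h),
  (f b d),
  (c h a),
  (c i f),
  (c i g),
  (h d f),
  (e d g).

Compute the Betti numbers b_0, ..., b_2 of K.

b_0 = 1, b_1 = 1, b_2 = 0.

Take the total order a < b < c < d < e < f < g < h < i on the vertex set. Then K (dimension 2) consists of the simplices:

  0-simplices (9): a, b, c, d, e, f, g, h, i
  1-simplices (27): ab, ac, ad, ae, ah, ai, bd, be, bf, bg, bi, ce, cf, cg, ch, ci, de, df, dg, dh, ef, eg, fh, fi, gh, gi, hi
  2-simplices (18): abd, abi, ace, ach, ade, ahi, bdf, bef, beg, bgi, cef, cfi, cgh, cgi, deg, dfh, dgh, fhi

so the chain groups are C_0 ≅ Z^9, C_1 ≅ Z^27, C_2 ≅ Z^18.

The boundary map ∂_1: C_1 → C_0 is given by ∂[p,q] = [q] − [p].
The resulting 9×27 matrix has rank 8, and its Smith normal form has invariant factors (1,1,1,1,1,1,1,1).

The boundary map ∂_2: C_2 → C_1 acts by ∂[p,q,r] = [q,r] − [p,r] + [p,q]. For instance
  ∂cgi = gi − ci + cg,
  ∂bef = ef − bf + be.
As a 27×18 matrix over Z this has rank 18, with invariant factors (1,1,1,1,1,1,1,1,1,1,1,1,1,1,1,1,1,2).

Now H_k = ker ∂_k / im ∂_{k+1}, so:

  H_0: rank C_0 − rank ∂_1 = 9 − 8 = 1, and the invariant factors of ∂_1 are all 1, so H_0 = Z.
  H_1: rank ker ∂_1 − rank ∂_2 = (27 − 8) − 18 = 1, and ∂_2 has invariant factor 2 > 1, so H_1 = Z ⊕ Z/2.
  H_2: rank ker ∂_2 − rank ∂_3 = (18 − 18) − 0 = 0, and there is no ∂_3, so H_2 = 0.

(K is a triangulation of the Klein bottle.)

Hence the Betti numbers are b_0 = 1, b_1 = 1, b_2 = 0.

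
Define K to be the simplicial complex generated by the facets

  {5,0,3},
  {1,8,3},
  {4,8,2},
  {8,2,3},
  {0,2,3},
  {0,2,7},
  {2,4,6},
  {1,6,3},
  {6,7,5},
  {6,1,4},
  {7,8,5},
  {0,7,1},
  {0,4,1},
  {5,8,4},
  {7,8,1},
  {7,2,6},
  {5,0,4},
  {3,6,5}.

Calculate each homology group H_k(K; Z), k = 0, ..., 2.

We work with the vertex ordering 0 < 1 < 2 < 3 < 4 < 5 < 6 < 7 < 8. The simplices of K, each written with vertices in increasing order, are:

  0-simplices (9): [0], [1], [2], [3], [4], [5], [6], [7], [8]
  1-simplices (27): (27 of them)
  2-simplices (18): [0,1,4], [0,1,7], [0,2,3], [0,2,7], [0,3,5], [0,4,5], [1,3,6], [1,3,8], [1,4,6], [1,7,8], [2,3,8], [2,4,6], [2,4,8], [2,6,7], [3,5,6], [4,5,8], [5,6,7], [5,7,8]

Hence C_0 ≅ Z^9, C_1 ≅ Z^27, C_2 ≅ Z^18.

Boundary ∂_1: C_1 → C_0 is given by ∂[p,q] = [q] − [p]. For instance
  ∂[0,4] = [4] − [0].
This gives a 9×27 integer matrix of rank 8; reducing to Smith normal form yields diagonal entries (1,1,1,1,1,1,1,1).

The boundary map ∂_2: C_2 → C_1 maps a triangle to the signed sum of its edges. For instance
  ∂[4,5,8] = [5,8] − [4,8] + [4,5],
  ∂[0,2,3] = [2,3] − [0,3] + [0,2].
As a 27×18 matrix over Z this has rank 17, with invariant factors (1,1,1,1,1,1,1,1,1,1,1,1,1,1,1,1,1).

From H_k ≅ ker(∂_k) / im(∂_{k+1}) we obtain:

  H_0: rank C_0 − rank ∂_1 = 9 − 8 = 1, and the invariant factors of ∂_1 are all 1, so H_0 = Z.
  H_1: rank ker ∂_1 − rank ∂_2 = (27 − 8) − 17 = 2, and the invariant factors of ∂_2 are all 1, so H_1 = Z^2.
  H_2: rank ker ∂_2 − rank ∂_3 = (18 − 17) − 0 = 1, and there is no ∂_3, so H_2 = Z.

As a check, the Euler characteristic is 9 − 27 + 18 = 0, which agrees with 1 − 2 + 1 = 0.

H_0 = Z,  H_1 = Z^2,  H_2 = Z.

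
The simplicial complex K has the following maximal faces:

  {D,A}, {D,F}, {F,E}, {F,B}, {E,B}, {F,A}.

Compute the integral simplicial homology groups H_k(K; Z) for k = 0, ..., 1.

We work with the vertex ordering A < B < D < E < F. The simplices of K, each written with vertices in increasing order, are:

  0-simplices (5): A, B, D, E, F
  1-simplices (6): AD, AF, BE, BF, DF, EF

giving chain groups C_0 ≅ Z^5, C_1 ≅ Z^6.

The boundary map ∂_1: C_1 → C_0 maps an edge to its endpoints' difference, ∂[p,q] = q − p.
As a 5×6 matrix over Z this has rank 4, with invariant factors (1,1,1,1).

Computing H_k = (kernel of ∂_k) / (image of ∂_{k+1}):

  H_0: rank C_0 − rank ∂_1 = 5 − 4 = 1, and the invariant factors of ∂_1 are all 1, so H_0 ≅ Z.
  H_1: rank ker ∂_1 − rank ∂_2 = (6 − 4) − 0 = 2, and there is no ∂_2, so H_1 ≅ Z^2.

As a check, the Euler characteristic is 5 − 6 = -1, which agrees with 1 − 2 = -1.
(K is a triangulation of a wedge of 2 circles.)

H_0 = Z,  H_1 = Z^2.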